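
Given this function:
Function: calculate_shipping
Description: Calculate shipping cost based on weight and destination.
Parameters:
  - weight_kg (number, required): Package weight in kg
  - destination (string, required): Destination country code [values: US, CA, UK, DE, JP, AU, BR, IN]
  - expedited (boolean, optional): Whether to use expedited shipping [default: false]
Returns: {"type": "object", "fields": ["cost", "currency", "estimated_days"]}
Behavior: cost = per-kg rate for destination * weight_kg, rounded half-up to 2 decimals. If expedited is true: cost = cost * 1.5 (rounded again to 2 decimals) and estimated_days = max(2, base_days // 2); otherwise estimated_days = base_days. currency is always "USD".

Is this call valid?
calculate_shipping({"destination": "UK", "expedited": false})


Checking required parameters...
Missing required parameter: weight_kg
Invalid - missing required parameter 'weight_kg'


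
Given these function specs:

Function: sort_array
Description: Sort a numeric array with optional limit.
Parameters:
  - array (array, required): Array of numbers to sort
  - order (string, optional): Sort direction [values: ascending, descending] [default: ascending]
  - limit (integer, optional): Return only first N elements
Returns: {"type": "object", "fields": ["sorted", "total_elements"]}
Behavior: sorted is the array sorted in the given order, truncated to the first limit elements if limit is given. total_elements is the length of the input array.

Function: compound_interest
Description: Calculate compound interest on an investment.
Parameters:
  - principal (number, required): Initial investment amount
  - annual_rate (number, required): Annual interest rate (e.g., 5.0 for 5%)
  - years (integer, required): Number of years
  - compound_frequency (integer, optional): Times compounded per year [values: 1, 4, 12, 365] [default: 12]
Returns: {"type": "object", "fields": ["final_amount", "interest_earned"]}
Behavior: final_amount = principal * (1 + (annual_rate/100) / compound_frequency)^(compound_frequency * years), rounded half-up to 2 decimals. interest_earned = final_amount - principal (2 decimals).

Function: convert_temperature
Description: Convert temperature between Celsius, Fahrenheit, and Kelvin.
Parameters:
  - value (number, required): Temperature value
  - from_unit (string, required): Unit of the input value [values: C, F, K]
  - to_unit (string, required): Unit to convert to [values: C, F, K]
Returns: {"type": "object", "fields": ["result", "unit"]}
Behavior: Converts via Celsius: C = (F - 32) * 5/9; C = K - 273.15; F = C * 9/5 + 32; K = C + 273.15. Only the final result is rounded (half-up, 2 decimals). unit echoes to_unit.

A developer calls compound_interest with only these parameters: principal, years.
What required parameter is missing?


Required parameters: principal, annual_rate, years
Provided: principal, years
Missing: annual_rate
annual_rate


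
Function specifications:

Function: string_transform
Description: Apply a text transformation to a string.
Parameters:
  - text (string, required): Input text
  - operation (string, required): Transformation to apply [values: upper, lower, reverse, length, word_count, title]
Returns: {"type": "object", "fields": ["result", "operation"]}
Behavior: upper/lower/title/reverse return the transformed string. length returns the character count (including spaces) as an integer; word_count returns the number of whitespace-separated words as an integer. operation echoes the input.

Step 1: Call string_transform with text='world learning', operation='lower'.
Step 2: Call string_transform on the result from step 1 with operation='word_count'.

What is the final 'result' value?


Step 1: string_transform(text='world learning', operation='lower')
  -> result = 'world learning'
Step 2: string_transform(text='world learning', operation='word_count')
  words: world, learning -> 2
  -> result = 2
2


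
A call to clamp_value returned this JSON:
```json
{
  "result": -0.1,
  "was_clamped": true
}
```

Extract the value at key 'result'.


-0.1


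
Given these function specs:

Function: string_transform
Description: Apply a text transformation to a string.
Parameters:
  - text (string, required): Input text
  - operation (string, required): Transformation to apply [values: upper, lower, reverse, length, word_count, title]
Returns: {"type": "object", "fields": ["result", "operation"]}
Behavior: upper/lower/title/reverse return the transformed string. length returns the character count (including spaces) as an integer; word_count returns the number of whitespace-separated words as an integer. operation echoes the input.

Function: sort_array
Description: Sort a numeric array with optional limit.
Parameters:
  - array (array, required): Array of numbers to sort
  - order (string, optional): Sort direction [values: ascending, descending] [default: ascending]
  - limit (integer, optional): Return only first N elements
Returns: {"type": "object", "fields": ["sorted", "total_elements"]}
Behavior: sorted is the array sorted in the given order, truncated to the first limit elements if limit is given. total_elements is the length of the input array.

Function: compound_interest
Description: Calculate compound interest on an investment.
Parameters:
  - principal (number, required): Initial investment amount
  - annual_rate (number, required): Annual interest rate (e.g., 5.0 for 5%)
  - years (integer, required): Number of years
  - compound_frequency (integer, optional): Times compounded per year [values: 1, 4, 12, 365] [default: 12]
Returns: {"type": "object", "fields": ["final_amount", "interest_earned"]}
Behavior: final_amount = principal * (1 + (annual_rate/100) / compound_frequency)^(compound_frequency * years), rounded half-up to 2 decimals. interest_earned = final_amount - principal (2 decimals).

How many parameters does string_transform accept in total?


Parameters of string_transform: text (required), operation (required)
Total:
2


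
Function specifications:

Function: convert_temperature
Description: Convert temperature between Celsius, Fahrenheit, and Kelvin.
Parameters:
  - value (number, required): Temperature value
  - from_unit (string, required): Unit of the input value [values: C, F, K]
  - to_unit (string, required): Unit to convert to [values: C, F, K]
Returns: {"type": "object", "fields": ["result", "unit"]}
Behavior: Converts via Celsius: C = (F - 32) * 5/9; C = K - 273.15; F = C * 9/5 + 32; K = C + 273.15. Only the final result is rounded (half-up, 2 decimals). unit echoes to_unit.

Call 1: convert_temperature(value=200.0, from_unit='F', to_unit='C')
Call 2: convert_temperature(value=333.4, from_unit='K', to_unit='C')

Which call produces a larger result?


Call 1:
  To C: (200 - 32) * 5/9 = 93.333333
  Target is C: 93.333333
  Round to 2 decimals: 93.33
  -> 93.33 C
Call 2:
  To C: 333.4 - 273.15 = 60.25
  Target is C: 60.25
  Round to 2 decimals: 60.25
  -> 60.25 C
Call 1 (93.33 C)


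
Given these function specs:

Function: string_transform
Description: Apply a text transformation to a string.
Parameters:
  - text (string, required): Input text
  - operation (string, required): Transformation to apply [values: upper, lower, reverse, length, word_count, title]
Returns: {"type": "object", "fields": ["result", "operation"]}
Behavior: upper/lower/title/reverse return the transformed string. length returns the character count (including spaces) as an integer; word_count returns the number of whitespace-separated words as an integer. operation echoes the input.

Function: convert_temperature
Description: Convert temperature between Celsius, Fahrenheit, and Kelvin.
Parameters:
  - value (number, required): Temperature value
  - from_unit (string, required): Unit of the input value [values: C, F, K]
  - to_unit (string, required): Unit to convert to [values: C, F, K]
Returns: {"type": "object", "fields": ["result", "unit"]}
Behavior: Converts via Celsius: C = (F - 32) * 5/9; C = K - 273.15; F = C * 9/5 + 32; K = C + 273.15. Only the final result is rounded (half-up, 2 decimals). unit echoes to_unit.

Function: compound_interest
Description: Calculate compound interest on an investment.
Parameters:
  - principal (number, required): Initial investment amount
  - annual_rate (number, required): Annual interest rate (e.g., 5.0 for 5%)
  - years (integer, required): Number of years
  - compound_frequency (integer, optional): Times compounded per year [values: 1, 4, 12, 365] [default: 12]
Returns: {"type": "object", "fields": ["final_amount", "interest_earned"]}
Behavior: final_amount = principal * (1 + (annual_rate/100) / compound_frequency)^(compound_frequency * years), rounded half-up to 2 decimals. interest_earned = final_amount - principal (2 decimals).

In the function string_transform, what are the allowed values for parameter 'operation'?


The string_transform spec declares:
  - operation (string, required): Transformation to apply [values: upper, lower, reverse, length, word_count, title]
Allowed values:
upper, lower, reverse, length, word_count, title


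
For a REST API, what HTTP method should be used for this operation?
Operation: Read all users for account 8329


GET = read, POST = create, PUT = update/replace, DELETE = remove
This operation is a read.
GET


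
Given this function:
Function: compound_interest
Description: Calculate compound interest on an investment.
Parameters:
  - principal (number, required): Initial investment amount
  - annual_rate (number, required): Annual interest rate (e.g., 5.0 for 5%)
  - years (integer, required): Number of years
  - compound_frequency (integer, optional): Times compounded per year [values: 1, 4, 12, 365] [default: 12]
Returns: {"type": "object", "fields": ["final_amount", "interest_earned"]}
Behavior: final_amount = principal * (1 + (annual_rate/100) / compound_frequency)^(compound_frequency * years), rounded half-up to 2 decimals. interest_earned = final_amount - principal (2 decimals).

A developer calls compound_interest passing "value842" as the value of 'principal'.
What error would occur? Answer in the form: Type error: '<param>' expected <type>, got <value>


Spec: 'principal' is declared as number; "value842" is a string.
Type error: 'principal' expected number, got "value842"


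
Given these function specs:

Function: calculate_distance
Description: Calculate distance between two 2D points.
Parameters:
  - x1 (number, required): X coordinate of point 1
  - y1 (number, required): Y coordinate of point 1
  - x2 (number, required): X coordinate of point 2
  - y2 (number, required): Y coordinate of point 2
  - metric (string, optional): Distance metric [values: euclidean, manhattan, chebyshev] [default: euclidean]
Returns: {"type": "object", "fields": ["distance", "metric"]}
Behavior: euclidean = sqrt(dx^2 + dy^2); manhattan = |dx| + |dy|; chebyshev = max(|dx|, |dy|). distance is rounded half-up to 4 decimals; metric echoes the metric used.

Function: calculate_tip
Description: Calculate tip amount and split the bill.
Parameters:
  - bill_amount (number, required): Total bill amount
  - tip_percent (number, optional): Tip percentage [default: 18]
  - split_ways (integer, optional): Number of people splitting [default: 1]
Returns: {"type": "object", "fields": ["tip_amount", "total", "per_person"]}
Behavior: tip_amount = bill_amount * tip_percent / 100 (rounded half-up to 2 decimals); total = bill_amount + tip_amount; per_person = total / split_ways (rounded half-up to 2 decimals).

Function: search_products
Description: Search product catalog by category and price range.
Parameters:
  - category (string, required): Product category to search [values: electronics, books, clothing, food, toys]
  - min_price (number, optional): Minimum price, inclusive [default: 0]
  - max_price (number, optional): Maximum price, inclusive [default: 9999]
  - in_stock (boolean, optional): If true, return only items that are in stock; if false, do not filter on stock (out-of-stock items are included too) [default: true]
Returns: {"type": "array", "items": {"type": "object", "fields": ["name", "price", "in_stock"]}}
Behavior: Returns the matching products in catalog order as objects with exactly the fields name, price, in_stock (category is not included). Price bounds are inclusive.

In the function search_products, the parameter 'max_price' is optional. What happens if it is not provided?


The search_products spec declares:
  - max_price (number, optional): Maximum price, inclusive [default: 9999]
It defaults to 9999


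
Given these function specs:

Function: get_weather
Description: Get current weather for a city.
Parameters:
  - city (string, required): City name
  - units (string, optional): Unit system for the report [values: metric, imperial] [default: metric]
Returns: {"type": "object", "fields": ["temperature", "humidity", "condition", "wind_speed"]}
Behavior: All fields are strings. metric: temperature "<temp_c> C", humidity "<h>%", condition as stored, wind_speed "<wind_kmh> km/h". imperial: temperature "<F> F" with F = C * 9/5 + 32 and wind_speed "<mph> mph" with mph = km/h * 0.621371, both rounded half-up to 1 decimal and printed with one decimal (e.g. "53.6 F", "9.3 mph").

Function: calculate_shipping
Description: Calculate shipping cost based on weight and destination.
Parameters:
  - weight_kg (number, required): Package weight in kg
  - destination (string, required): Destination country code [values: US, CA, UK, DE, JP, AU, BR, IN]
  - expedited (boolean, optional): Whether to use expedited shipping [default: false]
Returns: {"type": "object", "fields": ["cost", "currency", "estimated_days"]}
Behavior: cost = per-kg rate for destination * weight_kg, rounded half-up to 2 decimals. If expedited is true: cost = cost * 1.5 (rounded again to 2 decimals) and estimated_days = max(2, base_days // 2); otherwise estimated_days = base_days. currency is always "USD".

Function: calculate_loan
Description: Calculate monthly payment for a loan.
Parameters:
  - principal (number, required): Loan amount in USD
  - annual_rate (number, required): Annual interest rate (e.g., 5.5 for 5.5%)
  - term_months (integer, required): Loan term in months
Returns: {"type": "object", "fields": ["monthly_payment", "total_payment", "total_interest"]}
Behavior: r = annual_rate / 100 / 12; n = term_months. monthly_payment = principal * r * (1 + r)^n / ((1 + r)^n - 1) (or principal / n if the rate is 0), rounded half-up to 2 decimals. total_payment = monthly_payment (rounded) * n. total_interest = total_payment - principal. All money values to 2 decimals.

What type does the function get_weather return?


The get_weather spec declares Returns: {"type": "object", "fields": ["temperature", "humidity", "condition", "wind_speed"]}
Type:
object


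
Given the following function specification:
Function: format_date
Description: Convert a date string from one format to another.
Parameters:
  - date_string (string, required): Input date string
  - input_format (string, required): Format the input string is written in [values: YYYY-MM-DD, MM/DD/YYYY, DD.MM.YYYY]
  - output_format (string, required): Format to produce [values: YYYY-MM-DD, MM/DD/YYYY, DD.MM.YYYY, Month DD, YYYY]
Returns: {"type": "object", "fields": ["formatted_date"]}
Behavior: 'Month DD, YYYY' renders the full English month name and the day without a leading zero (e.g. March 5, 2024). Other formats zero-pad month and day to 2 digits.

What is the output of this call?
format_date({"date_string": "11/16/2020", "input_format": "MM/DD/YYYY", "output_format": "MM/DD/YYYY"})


Parse '11/16/2020' as MM/DD/YYYY: year=2020, month=11, day=16
Render as MM/DD/YYYY: 11/16/2020
Output:
{"formatted_date": "11/16/2020"}


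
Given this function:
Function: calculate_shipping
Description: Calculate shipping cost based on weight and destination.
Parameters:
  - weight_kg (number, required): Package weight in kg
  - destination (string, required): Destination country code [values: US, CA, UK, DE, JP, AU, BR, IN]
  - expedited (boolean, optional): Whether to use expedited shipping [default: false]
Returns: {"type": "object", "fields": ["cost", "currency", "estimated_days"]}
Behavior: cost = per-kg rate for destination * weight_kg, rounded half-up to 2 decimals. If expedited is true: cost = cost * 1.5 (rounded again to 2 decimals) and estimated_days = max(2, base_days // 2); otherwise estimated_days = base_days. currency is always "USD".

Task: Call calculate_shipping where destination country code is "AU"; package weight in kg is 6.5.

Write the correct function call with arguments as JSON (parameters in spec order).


Mapping each described value to its parameter name:
  'Destination country code' -> destination = "AU"
  'Package weight in kg' -> weight_kg = 6.5
calculate_shipping({"weight_kg": 6.5, "destination": "AU"})


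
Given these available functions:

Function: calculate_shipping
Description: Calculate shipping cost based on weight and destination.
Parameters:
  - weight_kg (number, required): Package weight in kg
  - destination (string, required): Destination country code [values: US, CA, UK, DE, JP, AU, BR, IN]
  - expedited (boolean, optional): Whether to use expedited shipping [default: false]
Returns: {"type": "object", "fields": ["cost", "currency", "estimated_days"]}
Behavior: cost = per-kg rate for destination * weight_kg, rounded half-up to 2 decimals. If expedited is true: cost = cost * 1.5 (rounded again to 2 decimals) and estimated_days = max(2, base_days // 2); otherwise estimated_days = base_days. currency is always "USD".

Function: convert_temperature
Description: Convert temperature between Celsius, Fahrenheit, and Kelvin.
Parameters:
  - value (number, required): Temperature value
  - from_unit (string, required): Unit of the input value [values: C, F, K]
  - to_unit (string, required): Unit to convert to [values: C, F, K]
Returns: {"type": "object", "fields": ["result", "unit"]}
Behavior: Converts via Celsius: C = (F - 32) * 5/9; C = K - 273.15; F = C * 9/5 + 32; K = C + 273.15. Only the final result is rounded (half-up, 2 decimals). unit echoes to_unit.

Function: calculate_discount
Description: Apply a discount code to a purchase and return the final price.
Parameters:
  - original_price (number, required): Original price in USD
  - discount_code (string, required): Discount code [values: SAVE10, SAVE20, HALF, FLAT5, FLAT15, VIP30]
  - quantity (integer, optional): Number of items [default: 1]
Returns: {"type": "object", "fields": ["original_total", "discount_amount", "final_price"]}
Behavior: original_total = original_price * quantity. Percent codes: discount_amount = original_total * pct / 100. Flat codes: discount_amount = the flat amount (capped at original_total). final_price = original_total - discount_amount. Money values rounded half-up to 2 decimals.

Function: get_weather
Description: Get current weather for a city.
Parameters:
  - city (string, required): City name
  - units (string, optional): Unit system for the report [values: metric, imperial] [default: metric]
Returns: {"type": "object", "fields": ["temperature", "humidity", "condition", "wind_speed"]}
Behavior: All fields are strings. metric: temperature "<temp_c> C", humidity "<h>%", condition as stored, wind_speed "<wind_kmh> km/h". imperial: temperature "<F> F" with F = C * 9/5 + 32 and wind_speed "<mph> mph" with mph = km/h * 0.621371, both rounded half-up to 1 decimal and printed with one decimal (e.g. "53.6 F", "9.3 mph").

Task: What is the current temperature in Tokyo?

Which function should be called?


The task needs a function whose description is: Get current weather for a city.
get_weather


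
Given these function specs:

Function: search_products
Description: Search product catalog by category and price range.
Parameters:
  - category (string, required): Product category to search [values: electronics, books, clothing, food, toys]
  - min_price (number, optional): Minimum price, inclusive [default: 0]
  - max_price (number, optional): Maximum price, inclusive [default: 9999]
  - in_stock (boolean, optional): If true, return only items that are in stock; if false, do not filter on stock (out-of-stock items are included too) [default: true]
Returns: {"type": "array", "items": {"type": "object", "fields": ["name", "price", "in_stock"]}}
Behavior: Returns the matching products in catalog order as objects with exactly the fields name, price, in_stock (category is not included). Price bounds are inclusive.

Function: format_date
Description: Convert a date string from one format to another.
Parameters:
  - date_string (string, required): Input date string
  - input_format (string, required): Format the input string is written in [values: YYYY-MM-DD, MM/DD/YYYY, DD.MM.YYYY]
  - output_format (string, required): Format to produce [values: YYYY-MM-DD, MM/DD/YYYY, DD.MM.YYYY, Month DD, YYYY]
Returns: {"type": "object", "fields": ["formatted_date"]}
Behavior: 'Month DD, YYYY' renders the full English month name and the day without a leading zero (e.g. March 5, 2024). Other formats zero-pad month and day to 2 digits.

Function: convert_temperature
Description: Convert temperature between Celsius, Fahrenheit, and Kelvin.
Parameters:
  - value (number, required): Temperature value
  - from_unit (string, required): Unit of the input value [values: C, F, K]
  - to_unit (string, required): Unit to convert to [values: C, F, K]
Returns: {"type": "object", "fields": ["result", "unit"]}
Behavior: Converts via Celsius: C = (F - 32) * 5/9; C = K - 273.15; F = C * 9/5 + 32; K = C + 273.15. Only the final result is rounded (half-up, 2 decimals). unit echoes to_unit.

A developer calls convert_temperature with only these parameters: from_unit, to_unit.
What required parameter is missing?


Required parameters: value, from_unit, to_unit
Provided: from_unit, to_unit
Missing: value
value


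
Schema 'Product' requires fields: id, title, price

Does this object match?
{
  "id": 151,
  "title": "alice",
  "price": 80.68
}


Checking required fields... All present.
Valid - all required fields present


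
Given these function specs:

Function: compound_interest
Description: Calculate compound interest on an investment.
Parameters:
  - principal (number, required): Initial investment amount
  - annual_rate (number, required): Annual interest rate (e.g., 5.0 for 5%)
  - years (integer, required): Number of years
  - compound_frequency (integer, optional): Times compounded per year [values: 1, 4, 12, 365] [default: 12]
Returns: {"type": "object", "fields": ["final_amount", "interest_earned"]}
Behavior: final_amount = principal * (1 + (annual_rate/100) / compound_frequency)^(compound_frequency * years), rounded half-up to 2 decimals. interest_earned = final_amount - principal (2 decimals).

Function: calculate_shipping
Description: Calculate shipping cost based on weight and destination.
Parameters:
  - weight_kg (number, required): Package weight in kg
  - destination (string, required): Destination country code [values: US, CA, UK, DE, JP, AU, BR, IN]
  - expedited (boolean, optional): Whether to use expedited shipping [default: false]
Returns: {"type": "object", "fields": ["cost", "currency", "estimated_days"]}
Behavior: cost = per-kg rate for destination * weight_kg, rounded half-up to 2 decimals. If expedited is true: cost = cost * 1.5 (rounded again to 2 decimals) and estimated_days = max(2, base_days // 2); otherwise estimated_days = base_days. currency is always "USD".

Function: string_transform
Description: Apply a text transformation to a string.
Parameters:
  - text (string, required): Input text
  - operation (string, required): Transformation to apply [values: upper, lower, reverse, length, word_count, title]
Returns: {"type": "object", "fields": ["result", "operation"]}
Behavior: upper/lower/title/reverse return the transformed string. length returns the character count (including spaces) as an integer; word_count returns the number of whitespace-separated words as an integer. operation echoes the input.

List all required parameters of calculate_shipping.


Parameters of calculate_shipping and their required/optional flag:
  weight_kg: required
  destination: required
  expedited: optional
destination, weight_kg


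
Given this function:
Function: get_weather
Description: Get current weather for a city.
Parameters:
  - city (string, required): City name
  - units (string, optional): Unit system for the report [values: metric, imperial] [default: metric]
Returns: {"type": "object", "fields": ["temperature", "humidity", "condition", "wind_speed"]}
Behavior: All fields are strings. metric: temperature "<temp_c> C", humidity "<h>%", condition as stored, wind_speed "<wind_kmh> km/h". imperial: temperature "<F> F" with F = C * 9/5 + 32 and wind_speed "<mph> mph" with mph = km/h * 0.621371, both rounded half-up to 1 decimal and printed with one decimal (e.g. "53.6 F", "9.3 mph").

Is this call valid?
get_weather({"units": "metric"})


Checking required parameters...
Missing required parameter: city
Invalid - missing required parameter 'city'


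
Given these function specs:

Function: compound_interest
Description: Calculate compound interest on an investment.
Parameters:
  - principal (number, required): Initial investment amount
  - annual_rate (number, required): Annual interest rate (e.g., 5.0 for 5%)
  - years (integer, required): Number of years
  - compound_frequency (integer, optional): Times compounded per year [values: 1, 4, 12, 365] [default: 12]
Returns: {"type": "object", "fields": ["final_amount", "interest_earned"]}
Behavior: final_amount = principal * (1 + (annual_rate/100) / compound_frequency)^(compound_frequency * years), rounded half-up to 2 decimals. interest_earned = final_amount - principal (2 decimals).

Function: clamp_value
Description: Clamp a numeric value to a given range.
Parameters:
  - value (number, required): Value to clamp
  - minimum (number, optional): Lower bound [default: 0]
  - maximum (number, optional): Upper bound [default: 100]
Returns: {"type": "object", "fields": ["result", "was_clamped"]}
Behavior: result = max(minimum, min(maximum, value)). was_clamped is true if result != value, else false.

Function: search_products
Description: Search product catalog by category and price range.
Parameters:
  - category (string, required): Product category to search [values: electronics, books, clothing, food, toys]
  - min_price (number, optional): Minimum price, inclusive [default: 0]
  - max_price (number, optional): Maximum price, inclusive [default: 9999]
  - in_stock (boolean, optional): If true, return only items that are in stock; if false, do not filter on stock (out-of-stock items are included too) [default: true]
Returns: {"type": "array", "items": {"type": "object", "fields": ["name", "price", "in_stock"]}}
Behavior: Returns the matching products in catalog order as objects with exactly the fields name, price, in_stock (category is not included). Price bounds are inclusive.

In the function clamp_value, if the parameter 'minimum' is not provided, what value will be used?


The clamp_value spec declares:
  - minimum (number, optional): Lower bound [default: 0]
Default:
0


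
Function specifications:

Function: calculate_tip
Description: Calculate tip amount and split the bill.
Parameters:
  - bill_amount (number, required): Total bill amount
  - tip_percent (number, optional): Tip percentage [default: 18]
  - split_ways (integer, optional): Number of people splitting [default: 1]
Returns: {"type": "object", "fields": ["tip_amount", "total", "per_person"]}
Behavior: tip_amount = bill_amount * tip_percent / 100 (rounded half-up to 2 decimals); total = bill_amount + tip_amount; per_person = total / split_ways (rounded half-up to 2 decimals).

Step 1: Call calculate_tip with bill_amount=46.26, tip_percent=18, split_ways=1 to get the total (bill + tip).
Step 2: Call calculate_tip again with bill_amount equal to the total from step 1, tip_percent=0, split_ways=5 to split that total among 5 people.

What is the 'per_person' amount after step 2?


Step 1: calculate_tip(bill_amount=46.26, tip_percent=18, split_ways=1)
  tip_amount = 46.26 * 18/100 = 8.3268 -> 8.33
  total = 46.26 + 8.33 = 54.59
  per_person = 54.59 / 1 = 54.59 -> 54.59
  -> total = 54.59
Step 2: calculate_tip(bill_amount=54.59, tip_percent=0, split_ways=5)
  tip_amount = 54.59 * 0/100 = 0 -> 0.00
  total = 54.59 + 0.00 = 54.59
  per_person = 54.59 / 5 = 10.918 -> 10.92
  -> per_person = 10.92
$10.92


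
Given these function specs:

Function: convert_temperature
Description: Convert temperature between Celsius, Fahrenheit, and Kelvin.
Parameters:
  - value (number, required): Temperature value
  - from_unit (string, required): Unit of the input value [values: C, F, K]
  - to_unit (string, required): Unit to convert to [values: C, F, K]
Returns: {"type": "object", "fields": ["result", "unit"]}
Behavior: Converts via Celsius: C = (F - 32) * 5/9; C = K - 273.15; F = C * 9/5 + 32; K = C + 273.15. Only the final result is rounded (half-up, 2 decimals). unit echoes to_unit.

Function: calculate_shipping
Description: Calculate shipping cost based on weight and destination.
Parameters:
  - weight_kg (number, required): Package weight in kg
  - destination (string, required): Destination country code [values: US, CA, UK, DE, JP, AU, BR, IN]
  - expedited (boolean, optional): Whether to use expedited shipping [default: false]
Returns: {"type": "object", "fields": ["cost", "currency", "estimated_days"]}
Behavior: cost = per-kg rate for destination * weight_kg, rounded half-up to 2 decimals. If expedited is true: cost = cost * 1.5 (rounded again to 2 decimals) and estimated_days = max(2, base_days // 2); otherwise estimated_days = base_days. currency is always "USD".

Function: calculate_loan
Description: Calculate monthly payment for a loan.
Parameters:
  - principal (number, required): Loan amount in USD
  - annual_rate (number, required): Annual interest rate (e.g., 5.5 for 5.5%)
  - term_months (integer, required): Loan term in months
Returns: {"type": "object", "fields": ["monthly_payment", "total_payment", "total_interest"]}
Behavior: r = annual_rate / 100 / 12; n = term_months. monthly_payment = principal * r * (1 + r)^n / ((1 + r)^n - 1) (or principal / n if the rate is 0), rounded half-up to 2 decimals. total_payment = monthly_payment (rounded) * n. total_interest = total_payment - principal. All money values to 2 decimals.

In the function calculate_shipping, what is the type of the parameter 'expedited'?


The calculate_shipping spec declares:
  - expedited (boolean, optional): Whether to use expedited shipping [default: false]
Type:
boolean


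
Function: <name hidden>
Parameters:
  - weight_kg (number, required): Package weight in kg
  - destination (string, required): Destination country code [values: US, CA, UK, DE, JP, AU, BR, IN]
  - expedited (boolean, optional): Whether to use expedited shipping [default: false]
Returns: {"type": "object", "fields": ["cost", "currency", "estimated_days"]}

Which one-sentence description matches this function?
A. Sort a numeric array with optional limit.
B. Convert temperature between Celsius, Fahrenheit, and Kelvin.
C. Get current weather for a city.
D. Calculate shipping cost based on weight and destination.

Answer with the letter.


Parameters weight_kg, destination, expedited and return ["cost", "currency", "estimated_days"] fit: Calculate shipping cost based on weight and destination.
D


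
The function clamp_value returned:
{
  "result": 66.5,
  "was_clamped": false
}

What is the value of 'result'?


66.5


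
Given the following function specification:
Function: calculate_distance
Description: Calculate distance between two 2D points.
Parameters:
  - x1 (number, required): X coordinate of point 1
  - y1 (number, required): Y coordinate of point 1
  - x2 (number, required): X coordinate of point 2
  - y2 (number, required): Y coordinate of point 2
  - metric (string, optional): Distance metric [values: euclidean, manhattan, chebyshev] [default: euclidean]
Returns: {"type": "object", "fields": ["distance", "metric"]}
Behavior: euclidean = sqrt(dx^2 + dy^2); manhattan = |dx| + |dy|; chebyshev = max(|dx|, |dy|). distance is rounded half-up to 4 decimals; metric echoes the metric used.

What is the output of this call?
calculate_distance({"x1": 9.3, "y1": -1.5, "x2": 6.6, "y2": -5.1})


Defaults applied: metric=euclidean
|dx| = |6.6 - 9.3| = 2.7; |dy| = |-5.1 - -1.5| = 3.6
euclidean: sqrt(2.7^2 + 3.6^2) = sqrt(20.25) = 4.5
Round to 4 decimals: 4.5
Output:
{"distance": 4.5, "metric": "euclidean"}


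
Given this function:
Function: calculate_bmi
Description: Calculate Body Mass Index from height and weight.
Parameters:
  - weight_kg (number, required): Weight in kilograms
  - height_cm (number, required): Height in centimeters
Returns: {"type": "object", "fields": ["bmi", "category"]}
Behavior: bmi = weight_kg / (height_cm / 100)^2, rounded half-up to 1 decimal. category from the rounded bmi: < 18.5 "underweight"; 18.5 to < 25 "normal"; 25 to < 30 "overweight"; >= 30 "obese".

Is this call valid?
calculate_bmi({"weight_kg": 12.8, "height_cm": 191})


Checking all required parameters present and types match... All valid.
Valid


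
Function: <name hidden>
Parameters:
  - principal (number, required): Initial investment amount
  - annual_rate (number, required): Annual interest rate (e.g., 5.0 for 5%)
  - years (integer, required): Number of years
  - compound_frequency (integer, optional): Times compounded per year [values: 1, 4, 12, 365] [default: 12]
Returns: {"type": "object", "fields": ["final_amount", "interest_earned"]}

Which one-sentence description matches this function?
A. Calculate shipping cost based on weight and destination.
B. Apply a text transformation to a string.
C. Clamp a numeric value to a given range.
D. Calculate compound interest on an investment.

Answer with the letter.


Parameters principal, annual_rate, years, compound_frequency and return ["final_amount", "interest_earned"] fit: Calculate compound interest on an investment.
D


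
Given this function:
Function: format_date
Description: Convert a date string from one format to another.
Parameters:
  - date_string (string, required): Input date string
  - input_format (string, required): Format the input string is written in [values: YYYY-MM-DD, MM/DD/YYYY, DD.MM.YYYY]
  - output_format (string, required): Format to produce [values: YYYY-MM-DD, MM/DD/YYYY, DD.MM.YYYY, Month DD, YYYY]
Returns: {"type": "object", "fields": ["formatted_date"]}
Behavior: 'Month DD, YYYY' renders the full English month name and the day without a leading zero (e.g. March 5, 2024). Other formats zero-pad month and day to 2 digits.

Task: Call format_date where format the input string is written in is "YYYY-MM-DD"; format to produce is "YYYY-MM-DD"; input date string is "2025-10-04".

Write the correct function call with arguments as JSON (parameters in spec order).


Mapping each described value to its parameter name:
  'Format the input string is written in' -> input_format = "YYYY-MM-DD"
  'Format to produce' -> output_format = "YYYY-MM-DD"
  'Input date string' -> date_string = "2025-10-04"
format_date({"date_string": "2025-10-04", "input_format": "YYYY-MM-DD", "output_format": "YYYY-MM-DD"})


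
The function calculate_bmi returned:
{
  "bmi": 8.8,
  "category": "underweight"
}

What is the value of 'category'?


underweight


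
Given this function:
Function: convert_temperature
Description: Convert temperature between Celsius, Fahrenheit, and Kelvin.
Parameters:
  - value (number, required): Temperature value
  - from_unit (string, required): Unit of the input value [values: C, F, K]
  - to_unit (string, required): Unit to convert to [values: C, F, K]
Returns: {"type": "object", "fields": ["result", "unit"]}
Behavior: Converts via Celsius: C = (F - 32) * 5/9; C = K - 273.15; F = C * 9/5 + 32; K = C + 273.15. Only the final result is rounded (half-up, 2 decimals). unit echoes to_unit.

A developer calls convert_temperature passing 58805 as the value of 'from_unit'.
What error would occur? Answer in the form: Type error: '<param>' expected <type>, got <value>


Spec: 'from_unit' is declared as string; 58805 is an integer.
Type error: 'from_unit' expected string, got 58805


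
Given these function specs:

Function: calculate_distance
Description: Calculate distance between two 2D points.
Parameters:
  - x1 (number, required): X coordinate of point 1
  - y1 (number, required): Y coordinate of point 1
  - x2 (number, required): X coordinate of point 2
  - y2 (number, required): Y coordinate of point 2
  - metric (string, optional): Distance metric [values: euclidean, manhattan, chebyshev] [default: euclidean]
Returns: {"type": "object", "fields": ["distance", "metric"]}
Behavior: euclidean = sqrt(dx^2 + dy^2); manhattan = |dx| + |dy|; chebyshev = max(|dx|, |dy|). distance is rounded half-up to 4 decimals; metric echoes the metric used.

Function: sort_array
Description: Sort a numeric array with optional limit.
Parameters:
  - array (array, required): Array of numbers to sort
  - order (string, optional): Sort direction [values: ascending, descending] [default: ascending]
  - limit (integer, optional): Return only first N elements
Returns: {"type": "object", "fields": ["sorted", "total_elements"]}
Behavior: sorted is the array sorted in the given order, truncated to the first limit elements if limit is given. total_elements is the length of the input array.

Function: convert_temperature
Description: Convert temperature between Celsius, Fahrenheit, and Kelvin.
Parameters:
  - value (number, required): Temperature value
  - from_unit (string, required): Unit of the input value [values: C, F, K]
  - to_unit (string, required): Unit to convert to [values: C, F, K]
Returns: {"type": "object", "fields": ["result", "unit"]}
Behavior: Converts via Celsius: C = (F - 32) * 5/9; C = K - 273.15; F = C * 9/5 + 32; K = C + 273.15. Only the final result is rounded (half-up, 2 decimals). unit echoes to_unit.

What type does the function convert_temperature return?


The convert_temperature spec declares Returns: {"type": "object", "fields": ["result", "unit"]}
Type:
object


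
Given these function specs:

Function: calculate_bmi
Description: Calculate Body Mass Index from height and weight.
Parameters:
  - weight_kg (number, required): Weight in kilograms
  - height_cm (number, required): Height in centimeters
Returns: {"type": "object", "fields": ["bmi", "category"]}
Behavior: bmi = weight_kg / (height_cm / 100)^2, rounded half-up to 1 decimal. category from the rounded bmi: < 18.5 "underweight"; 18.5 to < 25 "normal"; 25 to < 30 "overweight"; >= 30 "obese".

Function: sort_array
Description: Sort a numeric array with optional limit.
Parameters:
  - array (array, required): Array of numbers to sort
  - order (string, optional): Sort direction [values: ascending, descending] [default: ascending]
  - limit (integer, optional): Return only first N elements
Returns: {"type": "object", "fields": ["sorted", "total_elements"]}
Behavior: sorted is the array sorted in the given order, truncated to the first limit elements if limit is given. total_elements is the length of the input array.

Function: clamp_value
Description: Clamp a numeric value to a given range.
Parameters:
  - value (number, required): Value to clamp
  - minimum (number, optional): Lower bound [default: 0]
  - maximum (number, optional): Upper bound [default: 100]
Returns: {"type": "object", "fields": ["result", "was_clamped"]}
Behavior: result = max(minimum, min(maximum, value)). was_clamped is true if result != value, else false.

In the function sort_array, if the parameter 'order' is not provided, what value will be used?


The sort_array spec declares:
  - order (string, optional): Sort direction [values: ascending, descending] [default: ascending]
Default:
ascending


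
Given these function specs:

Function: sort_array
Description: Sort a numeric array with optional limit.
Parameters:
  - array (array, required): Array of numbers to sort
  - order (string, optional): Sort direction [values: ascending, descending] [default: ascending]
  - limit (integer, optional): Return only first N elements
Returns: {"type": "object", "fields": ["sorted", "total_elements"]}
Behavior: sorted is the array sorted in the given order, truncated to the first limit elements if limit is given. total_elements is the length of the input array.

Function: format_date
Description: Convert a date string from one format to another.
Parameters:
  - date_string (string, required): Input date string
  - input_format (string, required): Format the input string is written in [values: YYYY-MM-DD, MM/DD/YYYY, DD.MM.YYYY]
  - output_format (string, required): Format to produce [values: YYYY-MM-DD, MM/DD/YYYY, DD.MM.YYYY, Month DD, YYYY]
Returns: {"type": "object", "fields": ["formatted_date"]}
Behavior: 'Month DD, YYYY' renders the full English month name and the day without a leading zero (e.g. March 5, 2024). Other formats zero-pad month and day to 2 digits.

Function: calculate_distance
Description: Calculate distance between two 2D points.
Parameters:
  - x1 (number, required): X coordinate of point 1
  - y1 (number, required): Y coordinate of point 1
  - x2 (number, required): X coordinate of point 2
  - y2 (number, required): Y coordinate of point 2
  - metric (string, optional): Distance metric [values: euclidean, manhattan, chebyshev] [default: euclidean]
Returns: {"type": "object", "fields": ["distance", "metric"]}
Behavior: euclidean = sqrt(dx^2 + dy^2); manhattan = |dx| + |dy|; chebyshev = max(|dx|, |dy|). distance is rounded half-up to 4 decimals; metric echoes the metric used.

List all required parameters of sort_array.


Parameters of sort_array and their required/optional flag:
  array: required
  order: optional
  limit: optional
array
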